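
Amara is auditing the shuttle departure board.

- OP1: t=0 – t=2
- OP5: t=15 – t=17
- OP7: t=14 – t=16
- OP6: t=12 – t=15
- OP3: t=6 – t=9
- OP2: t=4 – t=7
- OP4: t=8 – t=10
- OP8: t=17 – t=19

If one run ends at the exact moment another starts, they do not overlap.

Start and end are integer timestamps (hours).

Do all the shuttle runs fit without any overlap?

Sorted by start: OP1, OP2, OP3, OP4, OP6, OP7, OP5, OP8.
OP2 starts after OP1 ends, so nothing later overlaps OP1 either.
OP3 starts before OP2 ends → OP2 and OP3 overlap.
That's a conflict, so the schedule is not conflict-free.

No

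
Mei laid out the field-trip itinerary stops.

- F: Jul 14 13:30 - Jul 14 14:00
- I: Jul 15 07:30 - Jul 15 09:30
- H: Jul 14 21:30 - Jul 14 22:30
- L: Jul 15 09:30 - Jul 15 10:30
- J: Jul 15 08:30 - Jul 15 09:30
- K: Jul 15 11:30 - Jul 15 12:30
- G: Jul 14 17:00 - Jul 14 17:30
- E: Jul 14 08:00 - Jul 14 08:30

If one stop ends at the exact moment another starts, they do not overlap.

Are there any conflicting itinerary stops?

Sorted by start: E, F, G, H, I, J, L, K.
F starts after E ends, so E has no further overlaps.
G starts after F ends, so F has no further overlaps.
H starts after G ends, so G has no further overlaps.
I starts after H ends, so H has no further overlaps.
J starts before I ends → I and J overlap.
That's a conflict, so the schedule is not conflict-free.

Yes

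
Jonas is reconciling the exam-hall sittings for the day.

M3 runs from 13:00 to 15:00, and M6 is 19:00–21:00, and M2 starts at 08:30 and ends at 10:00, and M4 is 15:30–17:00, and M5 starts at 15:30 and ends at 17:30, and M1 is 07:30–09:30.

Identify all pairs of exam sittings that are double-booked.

M1 & M2, M4 & M5

Sorted by start: M1, M2, M3, M4, M5, M6.
M2 starts before M1 ends → M1 and M2 overlap.
M3 starts after M1 ends — done with M1.
M3 starts after M2 ends — done with M2.
M4 starts after M3 ends — done with M3.
M5 starts before M4 ends → M4 and M5 overlap.
M6 starts after M4 ends.
M6 starts after M5 ends.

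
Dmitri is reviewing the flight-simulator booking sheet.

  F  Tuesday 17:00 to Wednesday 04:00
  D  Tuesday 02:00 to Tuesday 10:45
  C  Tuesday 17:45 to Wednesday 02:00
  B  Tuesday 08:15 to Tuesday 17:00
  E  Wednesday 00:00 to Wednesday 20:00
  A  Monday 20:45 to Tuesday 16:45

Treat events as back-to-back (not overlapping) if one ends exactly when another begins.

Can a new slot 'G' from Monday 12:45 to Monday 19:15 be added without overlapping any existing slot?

A: starts Monday 20:45 at or after G ends Monday 19:15 → clear.
D: starts Tuesday 02:00 at or after G ends Monday 19:15 → clear.
B: starts Tuesday 08:15 at or after G ends Monday 19:15 → clear.
F: starts Tuesday 17:00 at or after G ends Monday 19:15 → clear.
C: starts Tuesday 17:45 at or after G ends Monday 19:15 → clear.
E: starts Wednesday 00:00 at or after G ends Monday 19:15 → clear.

Yes — the slot is free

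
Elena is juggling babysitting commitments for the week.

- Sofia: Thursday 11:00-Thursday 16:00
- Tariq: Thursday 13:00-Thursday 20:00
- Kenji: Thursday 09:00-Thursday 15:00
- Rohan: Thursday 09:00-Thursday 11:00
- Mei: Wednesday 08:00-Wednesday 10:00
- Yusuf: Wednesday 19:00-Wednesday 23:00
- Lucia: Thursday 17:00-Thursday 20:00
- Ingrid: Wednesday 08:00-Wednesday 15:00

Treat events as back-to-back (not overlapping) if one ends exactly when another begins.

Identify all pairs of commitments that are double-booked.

Check each pair: they overlap iff neither finishes before the other starts.
Sorted by start: Ingrid, Mei, Yusuf, Rohan, Kenji, Sofia, Tariq, Lucia.
Mei starts before Ingrid ends → Ingrid and Mei overlap.
Yusuf starts after Ingrid ends — done with Ingrid.
Yusuf starts after Mei ends — done with Mei.
Rohan starts after Yusuf ends — done with Yusuf.
Kenji starts before Rohan ends → Rohan and Kenji overlap.
Sofia starts exactly when Rohan ends (back-to-back, no overlap) — done with Rohan.
Sofia starts before Kenji ends → Kenji and Sofia overlap.
Tariq starts before Kenji ends → Kenji and Tariq overlap.
Lucia starts after Kenji ends.
Tariq starts before Sofia ends → Sofia and Tariq overlap.
Lucia starts after Sofia ends.
Lucia starts before Tariq ends → Tariq and Lucia overlap.

Ingrid & Mei, Kenji & Rohan, Kenji & Sofia, Kenji & Tariq, Lucia & Tariq, Sofia & Tariq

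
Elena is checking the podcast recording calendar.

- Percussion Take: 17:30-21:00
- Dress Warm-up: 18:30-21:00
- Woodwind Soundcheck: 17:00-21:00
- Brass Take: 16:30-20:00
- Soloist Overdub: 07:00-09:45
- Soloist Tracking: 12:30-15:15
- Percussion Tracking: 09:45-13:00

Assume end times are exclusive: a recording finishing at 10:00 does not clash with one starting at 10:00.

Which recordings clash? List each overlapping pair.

Brass Take & Dress Warm-up, Brass Take & Percussion Take, Brass Take & Woodwind Soundcheck, Dress Warm-up & Percussion Take, Dress Warm-up & Woodwind Soundcheck, Percussion Take & Woodwind Soundcheck, Percussion Tracking & Soloist Tracking

Check each pair: they overlap iff neither finishes before the other starts.
Sorted by start: Soloist Overdub, Percussion Tracking, Soloist Tracking, Brass Take, Woodwind Soundcheck, Percussion Take, Dress Warm-up.
Percussion Tracking starts exactly when Soloist Overdub ends (back-to-back, no overlap); Soloist Overdub is clear from here.
Soloist Tracking starts before Percussion Tracking ends → Percussion Tracking and Soloist Tracking overlap.
Brass Take starts after Percussion Tracking ends; Percussion Tracking is clear from here.
Brass Take starts after Soloist Tracking ends; Soloist Tracking is clear from here.
Woodwind Soundcheck starts before Brass Take ends → Brass Take and Woodwind Soundcheck overlap.
Percussion Take starts before Brass Take ends → Brass Take and Percussion Take overlap.
Dress Warm-up starts before Brass Take ends → Brass Take and Dress Warm-up overlap.
Percussion Take starts before Woodwind Soundcheck ends → Woodwind Soundcheck and Percussion Take overlap.
Dress Warm-up starts before Woodwind Soundcheck ends → Woodwind Soundcheck and Dress Warm-up overlap.
Dress Warm-up starts before Percussion Take ends → Percussion Take and Dress Warm-up overlap.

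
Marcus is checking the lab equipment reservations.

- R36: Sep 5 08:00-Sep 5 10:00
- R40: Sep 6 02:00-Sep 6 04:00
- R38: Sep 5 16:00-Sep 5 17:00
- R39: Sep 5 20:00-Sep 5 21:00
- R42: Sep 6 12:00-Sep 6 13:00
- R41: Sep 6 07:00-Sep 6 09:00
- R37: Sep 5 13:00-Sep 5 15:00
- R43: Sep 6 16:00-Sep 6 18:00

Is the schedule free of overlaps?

Two intervals overlap when each starts before the other ends.
Sorted by start: R36, R37, R38, R39, R40, R41, R42, R43.
R37 starts after R36 ends; R36 is clear from here.
R38 starts after R37 ends; R37 is clear from here.
R39 starts after R38 ends; R38 is clear from here.
R40 starts after R39 ends; R39 is clear from here.
R41 starts after R40 ends; R40 is clear from here.
R42 starts after R41 ends; R41 is clear from here.
R43 starts after R42 ends.
Every pair is clear; the schedule has no overlaps.

Yes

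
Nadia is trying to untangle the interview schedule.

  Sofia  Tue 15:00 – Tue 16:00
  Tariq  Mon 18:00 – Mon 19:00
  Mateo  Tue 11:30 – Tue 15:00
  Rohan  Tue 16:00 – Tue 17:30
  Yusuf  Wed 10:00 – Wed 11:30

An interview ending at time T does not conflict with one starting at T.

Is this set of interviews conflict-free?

Yes

Sorted by start: Tariq, Mateo, Sofia, Rohan, Yusuf.
Mateo starts after Tariq ends — done with Tariq.
Sofia starts exactly when Mateo ends (back-to-back, no overlap) — done with Mateo.
Rohan starts exactly when Sofia ends (back-to-back, no overlap) — done with Sofia.
Yusuf starts after Rohan ends.
Every pair is clear; the schedule has no overlaps.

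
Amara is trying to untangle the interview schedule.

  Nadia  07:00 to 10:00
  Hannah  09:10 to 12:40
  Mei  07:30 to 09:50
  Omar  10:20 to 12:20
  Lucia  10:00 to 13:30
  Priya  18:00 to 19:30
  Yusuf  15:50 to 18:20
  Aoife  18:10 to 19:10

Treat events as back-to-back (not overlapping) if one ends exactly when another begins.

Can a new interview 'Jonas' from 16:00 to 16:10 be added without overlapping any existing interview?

Nadia: ends 10:00 at or before Jonas starts 16:00 → clear.
Mei: ends 09:50 at or before Jonas starts 16:00 → clear.
Hannah: ends 12:40 at or before Jonas starts 16:00 → clear.
Lucia: ends 13:30 at or before Jonas starts 16:00 → clear.
Omar: ends 12:20 at or before Jonas starts 16:00 → clear.
Yusuf: starts 15:50 before Jonas ends 16:10, and ends 18:20 after Jonas starts 16:00 → overlap.
Priya: starts 18:00 at or after Jonas ends 16:10 → clear.
Aoife: starts 18:10 at or after Jonas ends 16:10 → clear.
Jonas overlaps Yusuf.

No — it overlaps Yusuf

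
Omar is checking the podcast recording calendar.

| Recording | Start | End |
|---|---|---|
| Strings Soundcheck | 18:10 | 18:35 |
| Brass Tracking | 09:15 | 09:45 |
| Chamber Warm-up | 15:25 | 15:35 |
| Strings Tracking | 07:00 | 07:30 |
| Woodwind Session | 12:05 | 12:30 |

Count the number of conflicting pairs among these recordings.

0

Two intervals overlap when each starts before the other ends.
Sorted by start: Strings Tracking, Brass Tracking, Woodwind Session, Chamber Warm-up, Strings Soundcheck.
Brass Tracking starts after Strings Tracking ends, so nothing later overlaps Strings Tracking either.
Woodwind Session starts after Brass Tracking ends, so nothing later overlaps Brass Tracking either.
Chamber Warm-up starts after Woodwind Session ends, so nothing later overlaps Woodwind Session either.
Strings Soundcheck starts after Chamber Warm-up ends.
No pair overlaps.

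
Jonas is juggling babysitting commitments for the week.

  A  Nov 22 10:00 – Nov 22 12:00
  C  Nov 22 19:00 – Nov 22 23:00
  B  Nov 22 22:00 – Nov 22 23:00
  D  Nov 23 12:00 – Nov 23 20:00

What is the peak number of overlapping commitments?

Walk through starts and ends in time order (an end at T is processed before a start at T):
Nov 22 10:00 start A → 1
Nov 22 12:00 end A → 0
Nov 22 19:00 start C → 1
Nov 22 22:00 start B → 2
Nov 22 23:00 end B → 1
Nov 22 23:00 end C → 0
Nov 23 12:00 start D → 1
Nov 23 20:00 end D → 0
Peak is 2, at Nov 22 22:00 (B, C).

2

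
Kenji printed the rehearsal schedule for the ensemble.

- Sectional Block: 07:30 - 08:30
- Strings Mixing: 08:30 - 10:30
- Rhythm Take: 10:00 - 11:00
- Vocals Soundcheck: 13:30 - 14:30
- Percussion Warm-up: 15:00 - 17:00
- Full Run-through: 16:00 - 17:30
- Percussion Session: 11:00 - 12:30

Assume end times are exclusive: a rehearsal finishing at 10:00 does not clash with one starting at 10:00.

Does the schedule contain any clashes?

Yes

Check each pair: they overlap iff neither finishes before the other starts.
Sorted by start: Sectional Block, Strings Mixing, Rhythm Take, Percussion Session, Vocals Soundcheck, Percussion Warm-up, Full Run-through.
Strings Mixing starts exactly when Sectional Block ends (back-to-back, no overlap) — done with Sectional Block.
Rhythm Take starts before Strings Mixing ends → Strings Mixing and Rhythm Take overlap.
That's a conflict, so the schedule is not conflict-free.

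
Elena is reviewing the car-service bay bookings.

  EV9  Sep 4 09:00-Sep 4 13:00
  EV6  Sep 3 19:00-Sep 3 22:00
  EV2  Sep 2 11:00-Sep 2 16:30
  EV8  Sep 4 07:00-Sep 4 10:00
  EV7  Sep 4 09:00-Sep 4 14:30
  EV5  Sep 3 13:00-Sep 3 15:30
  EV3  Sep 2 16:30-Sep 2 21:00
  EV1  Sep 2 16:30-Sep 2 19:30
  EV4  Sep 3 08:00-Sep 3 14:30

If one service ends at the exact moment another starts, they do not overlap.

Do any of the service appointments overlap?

Sorted by start: EV2, EV1, EV3, EV4, EV5, EV6, EV8, EV7, EV9.
EV1 starts exactly when EV2 ends (back-to-back, no overlap), so EV2 has no further overlaps.
EV3 starts before EV1 ends → EV1 and EV3 overlap.
That's a conflict, so the schedule is not conflict-free.

Yes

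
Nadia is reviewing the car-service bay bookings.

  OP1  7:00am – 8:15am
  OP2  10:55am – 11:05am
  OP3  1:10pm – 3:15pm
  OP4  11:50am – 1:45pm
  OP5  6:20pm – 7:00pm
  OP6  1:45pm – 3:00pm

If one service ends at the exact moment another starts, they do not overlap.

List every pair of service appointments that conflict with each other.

OP3 & OP4, OP3 & OP6

Two intervals overlap when each starts before the other ends.
Sorted by start: OP1, OP2, OP4, OP3, OP6, OP5.
OP2 starts after OP1 ends, so nothing later overlaps OP1 either.
OP4 starts after OP2 ends, so nothing later overlaps OP2 either.
OP3 starts before OP4 ends → OP4 and OP3 overlap.
OP6 starts exactly when OP4 ends (back-to-back, no overlap), so nothing later overlaps OP4 either.
OP6 starts before OP3 ends → OP3 and OP6 overlap.
OP5 starts after OP3 ends.
OP5 starts after OP6 ends.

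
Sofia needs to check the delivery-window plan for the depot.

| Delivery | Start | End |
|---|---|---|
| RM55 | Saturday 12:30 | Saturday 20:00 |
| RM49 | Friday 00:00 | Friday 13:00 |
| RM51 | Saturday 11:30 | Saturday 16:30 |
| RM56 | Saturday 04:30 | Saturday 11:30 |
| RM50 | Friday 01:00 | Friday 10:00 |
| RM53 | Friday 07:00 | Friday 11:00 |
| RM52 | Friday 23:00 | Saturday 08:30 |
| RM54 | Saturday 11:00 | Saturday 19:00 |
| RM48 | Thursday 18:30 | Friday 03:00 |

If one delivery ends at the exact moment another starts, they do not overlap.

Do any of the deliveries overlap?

Sorted by start: RM48, RM49, RM50, RM53, RM52, RM56, RM54, RM51, RM55.
RM49 starts before RM48 ends → RM48 and RM49 overlap.
That's a conflict, so the schedule is not conflict-free.

Yes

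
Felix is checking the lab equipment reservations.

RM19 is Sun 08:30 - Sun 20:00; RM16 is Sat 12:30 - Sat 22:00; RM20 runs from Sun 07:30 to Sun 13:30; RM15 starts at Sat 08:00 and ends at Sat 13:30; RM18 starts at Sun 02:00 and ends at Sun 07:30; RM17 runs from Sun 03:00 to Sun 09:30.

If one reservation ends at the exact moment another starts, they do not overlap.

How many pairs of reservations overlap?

Sorted by start: RM15, RM16, RM18, RM17, RM20, RM19.
RM16 starts before RM15 ends → RM15 and RM16 overlap.
RM18 starts after RM15 ends — done with RM15.
RM18 starts after RM16 ends — done with RM16.
RM17 starts before RM18 ends → RM18 and RM17 overlap.
RM20 starts exactly when RM18 ends (back-to-back, no overlap) — done with RM18.
RM20 starts before RM17 ends → RM17 and RM20 overlap.
RM19 starts before RM17 ends → RM17 and RM19 overlap.
RM19 starts before RM20 ends → RM20 and RM19 overlap.
Overlapping pairs: RM15 & RM16, RM17 & RM18, RM17 & RM19, RM17 & RM20, RM19 & RM20 — 5 in total.

5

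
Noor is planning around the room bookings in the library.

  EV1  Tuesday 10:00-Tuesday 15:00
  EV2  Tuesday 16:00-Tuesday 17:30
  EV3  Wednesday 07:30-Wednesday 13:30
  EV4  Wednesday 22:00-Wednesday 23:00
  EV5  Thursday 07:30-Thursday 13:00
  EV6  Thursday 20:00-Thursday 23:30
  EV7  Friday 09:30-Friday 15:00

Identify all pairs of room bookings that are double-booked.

Check each pair: they overlap iff neither finishes before the other starts.
Sorted by start: EV1, EV2, EV3, EV4, EV5, EV6, EV7.
EV2 starts after EV1 ends; EV1 is clear from here.
EV3 starts after EV2 ends; EV2 is clear from here.
EV4 starts after EV3 ends; EV3 is clear from here.
EV5 starts after EV4 ends; EV4 is clear from here.
EV6 starts after EV5 ends; EV5 is clear from here.
EV7 starts after EV6 ends.

no conflicts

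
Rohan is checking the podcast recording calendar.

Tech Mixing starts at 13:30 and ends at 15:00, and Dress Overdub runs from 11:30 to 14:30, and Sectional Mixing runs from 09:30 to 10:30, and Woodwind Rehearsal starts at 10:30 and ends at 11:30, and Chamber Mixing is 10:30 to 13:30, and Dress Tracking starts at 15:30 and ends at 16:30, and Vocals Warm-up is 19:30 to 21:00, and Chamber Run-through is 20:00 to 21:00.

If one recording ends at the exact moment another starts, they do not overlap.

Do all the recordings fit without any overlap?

No

Sorted by start: Sectional Mixing, Woodwind Rehearsal, Chamber Mixing, Dress Overdub, Tech Mixing, Dress Tracking, Vocals Warm-up, Chamber Run-through.
Woodwind Rehearsal starts exactly when Sectional Mixing ends (back-to-back, no overlap), so nothing later overlaps Sectional Mixing either.
Chamber Mixing starts before Woodwind Rehearsal ends → Woodwind Rehearsal and Chamber Mixing overlap.
That's a conflict, so the schedule is not conflict-free.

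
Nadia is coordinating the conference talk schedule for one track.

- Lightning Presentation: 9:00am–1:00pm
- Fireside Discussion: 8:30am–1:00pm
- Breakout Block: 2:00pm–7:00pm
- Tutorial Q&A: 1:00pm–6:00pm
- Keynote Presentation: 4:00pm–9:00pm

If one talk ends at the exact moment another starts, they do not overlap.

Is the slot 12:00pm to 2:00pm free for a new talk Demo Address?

Fireside Discussion: starts 8:30am before Demo Address ends 2:00pm, and ends 1:00pm after Demo Address starts 12:00pm → overlap.
Lightning Presentation: starts 9:00am before Demo Address ends 2:00pm, and ends 1:00pm after Demo Address starts 12:00pm → overlap.
Tutorial Q&A: starts 1:00pm before Demo Address ends 2:00pm, and ends 6:00pm after Demo Address starts 12:00pm → overlap.
Breakout Block: starts 2:00pm at or after Demo Address ends 2:00pm → clear.
Keynote Presentation: starts 4:00pm at or after Demo Address ends 2:00pm → clear.
Demo Address overlaps Lightning Presentation, Fireside Discussion, Tutorial Q&A.

No — it overlaps Fireside Discussion, Lightning Presentation, Tutorial Q&A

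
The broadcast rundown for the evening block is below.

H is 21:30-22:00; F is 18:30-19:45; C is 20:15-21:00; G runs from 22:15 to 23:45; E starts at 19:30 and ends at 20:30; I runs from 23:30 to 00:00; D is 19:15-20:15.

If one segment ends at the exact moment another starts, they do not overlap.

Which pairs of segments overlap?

Sorted by start: F, D, E, C, H, G, I.
D starts before F ends → F and D overlap.
E starts before F ends → F and E overlap.
C starts after F ends; F is clear from here.
E starts before D ends → D and E overlap.
C starts exactly when D ends (back-to-back, no overlap); D is clear from here.
C starts before E ends → E and C overlap.
H starts after E ends; E is clear from here.
H starts after C ends; C is clear from here.
G starts after H ends; H is clear from here.
I starts before G ends → G and I overlap.

C & E, D & E, D & F, E & F, G & I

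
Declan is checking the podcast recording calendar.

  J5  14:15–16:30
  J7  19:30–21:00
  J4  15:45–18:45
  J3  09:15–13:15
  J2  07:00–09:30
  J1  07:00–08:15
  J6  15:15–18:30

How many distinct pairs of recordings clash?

Two intervals overlap when each starts before the other ends.
Sorted by start: J1, J2, J3, J5, J6, J4, J7.
J2 starts before J1 ends → J1 and J2 overlap.
J3 starts after J1 ends — done with J1.
J3 starts before J2 ends → J2 and J3 overlap.
J5 starts after J2 ends — done with J2.
J5 starts after J3 ends — done with J3.
J6 starts before J5 ends → J5 and J6 overlap.
J4 starts before J5 ends → J5 and J4 overlap.
J7 starts after J5 ends.
J4 starts before J6 ends → J6 and J4 overlap.
J7 starts after J6 ends.
J7 starts after J4 ends.
Overlapping pairs: J1 & J2, J2 & J3, J4 & J5, J4 & J6, J5 & J6 — 5 in total.

5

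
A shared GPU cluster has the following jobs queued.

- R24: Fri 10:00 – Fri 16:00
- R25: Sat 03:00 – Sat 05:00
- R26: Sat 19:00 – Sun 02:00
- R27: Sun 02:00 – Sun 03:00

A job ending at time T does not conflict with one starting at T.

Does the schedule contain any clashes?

Check each pair: they overlap iff neither finishes before the other starts.
Sorted by start: R24, R25, R26, R27.
R25 starts after R24 ends, so nothing later overlaps R24 either.
R26 starts after R25 ends, so nothing later overlaps R25 either.
R27 starts exactly when R26 ends (back-to-back, no overlap).
Every pair is clear; the schedule has no overlaps.

No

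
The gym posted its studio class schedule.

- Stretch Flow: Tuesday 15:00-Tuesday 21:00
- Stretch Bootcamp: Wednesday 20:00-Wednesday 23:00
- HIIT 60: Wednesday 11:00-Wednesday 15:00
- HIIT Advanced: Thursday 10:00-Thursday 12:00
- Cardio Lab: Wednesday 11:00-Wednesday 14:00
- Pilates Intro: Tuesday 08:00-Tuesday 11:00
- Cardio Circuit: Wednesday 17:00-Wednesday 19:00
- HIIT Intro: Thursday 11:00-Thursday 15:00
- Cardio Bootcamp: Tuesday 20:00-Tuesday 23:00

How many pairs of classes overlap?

3

Check each pair: they overlap iff neither finishes before the other starts.
Sorted by start: Pilates Intro, Stretch Flow, Cardio Bootcamp, Cardio Lab, HIIT 60, Cardio Circuit, Stretch Bootcamp, HIIT Advanced, HIIT Intro.
Stretch Flow starts after Pilates Intro ends — done with Pilates Intro.
Cardio Bootcamp starts before Stretch Flow ends → Stretch Flow and Cardio Bootcamp overlap.
Cardio Lab starts after Stretch Flow ends — done with Stretch Flow.
Cardio Lab starts after Cardio Bootcamp ends — done with Cardio Bootcamp.
HIIT 60 starts before Cardio Lab ends → Cardio Lab and HIIT 60 overlap.
Cardio Circuit starts after Cardio Lab ends — done with Cardio Lab.
Cardio Circuit starts after HIIT 60 ends — done with HIIT 60.
Stretch Bootcamp starts after Cardio Circuit ends — done with Cardio Circuit.
HIIT Advanced starts after Stretch Bootcamp ends — done with Stretch Bootcamp.
HIIT Intro starts before HIIT Advanced ends → HIIT Advanced and HIIT Intro overlap.
Overlapping pairs: Cardio Bootcamp & Stretch Flow, Cardio Lab & HIIT 60, HIIT Advanced & HIIT Intro — 3 in total.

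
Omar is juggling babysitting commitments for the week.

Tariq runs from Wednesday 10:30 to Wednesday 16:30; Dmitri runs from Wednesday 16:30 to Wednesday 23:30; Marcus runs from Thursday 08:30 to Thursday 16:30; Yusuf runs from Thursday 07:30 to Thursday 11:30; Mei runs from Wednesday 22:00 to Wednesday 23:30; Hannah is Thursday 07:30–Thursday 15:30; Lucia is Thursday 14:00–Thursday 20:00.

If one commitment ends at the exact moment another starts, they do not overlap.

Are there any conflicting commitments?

Sorted by start: Tariq, Dmitri, Mei, Yusuf, Hannah, Marcus, Lucia.
Dmitri starts exactly when Tariq ends (back-to-back, no overlap) — done with Tariq.
Mei starts before Dmitri ends → Dmitri and Mei overlap.
That's a conflict, so the schedule is not conflict-free.

Yes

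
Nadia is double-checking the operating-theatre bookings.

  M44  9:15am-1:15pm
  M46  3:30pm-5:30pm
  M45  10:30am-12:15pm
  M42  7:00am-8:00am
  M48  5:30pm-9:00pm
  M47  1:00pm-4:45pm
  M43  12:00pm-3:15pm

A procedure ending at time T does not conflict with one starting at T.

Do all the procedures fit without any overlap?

Check each pair: they overlap iff neither finishes before the other starts.
Sorted by start: M42, M44, M45, M43, M47, M46, M48.
M44 starts after M42 ends, so nothing later overlaps M42 either.
M45 starts before M44 ends → M44 and M45 overlap.
That's a conflict, so the schedule is not conflict-free.

No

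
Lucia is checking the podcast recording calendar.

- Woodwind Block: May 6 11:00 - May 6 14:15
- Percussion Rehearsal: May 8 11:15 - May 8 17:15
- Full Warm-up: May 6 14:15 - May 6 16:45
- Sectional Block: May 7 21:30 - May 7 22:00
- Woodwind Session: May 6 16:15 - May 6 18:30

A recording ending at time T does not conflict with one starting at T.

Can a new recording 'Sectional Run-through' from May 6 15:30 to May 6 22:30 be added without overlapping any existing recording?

No — it overlaps Full Warm-up, Woodwind Session

Woodwind Block: ends May 6 14:15 at or before Sectional Run-through starts May 6 15:30 → clear.
Full Warm-up: starts May 6 14:15 before Sectional Run-through ends May 6 22:30, and ends May 6 16:45 after Sectional Run-through starts May 6 15:30 → overlap.
Woodwind Session: starts May 6 16:15 before Sectional Run-through ends May 6 22:30, and ends May 6 18:30 after Sectional Run-through starts May 6 15:30 → overlap.
Sectional Block: starts May 7 21:30 at or after Sectional Run-through ends May 6 22:30 → clear.
Percussion Rehearsal: starts May 8 11:15 at or after Sectional Run-through ends May 6 22:30 → clear.
Sectional Run-through overlaps Woodwind Session, Full Warm-up.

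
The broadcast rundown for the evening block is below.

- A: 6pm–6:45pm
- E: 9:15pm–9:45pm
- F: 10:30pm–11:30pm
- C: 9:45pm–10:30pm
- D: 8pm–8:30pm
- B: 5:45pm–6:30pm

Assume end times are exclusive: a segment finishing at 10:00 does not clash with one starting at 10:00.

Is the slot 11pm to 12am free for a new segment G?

No — it overlaps F

B: ends 6:30pm at or before G starts 11pm → clear.
A: ends 6:45pm at or before G starts 11pm → clear.
D: ends 8:30pm at or before G starts 11pm → clear.
E: ends 9:45pm at or before G starts 11pm → clear.
C: ends 10:30pm at or before G starts 11pm → clear.
F: starts 10:30pm before G ends 12am, and ends 11:30pm after G starts 11pm → overlap.
G overlaps F.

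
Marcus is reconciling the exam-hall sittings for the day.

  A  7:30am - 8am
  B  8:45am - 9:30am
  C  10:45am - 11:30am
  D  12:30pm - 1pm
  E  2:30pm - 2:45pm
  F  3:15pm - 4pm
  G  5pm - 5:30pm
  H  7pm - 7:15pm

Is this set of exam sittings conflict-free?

Sorted by start: A, B, C, D, E, F, G, H.
B starts after A ends; A is clear from here.
C starts after B ends; B is clear from here.
D starts after C ends; C is clear from here.
E starts after D ends; D is clear from here.
F starts after E ends; E is clear from here.
G starts after F ends; F is clear from here.
H starts after G ends.
Every pair is clear; the schedule has no overlaps.

Yes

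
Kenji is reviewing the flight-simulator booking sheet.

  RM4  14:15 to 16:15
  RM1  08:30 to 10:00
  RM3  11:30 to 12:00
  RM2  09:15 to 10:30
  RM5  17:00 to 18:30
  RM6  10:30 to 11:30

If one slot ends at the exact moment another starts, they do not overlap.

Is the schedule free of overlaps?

Check each pair: they overlap iff neither finishes before the other starts.
Sorted by start: RM1, RM2, RM6, RM3, RM4, RM5.
RM2 starts before RM1 ends → RM1 and RM2 overlap.
That's a conflict, so the schedule is not conflict-free.

No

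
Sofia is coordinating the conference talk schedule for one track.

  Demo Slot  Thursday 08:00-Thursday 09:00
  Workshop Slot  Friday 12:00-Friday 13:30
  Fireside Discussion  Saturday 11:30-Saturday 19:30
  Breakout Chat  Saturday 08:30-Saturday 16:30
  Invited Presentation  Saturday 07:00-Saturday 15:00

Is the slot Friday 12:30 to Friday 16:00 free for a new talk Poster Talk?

Demo Slot: ends Thursday 09:00 at or before Poster Talk starts Friday 12:30 → clear.
Workshop Slot: starts Friday 12:00 before Poster Talk ends Friday 16:00, and ends Friday 13:30 after Poster Talk starts Friday 12:30 → overlap.
Invited Presentation: starts Saturday 07:00 at or after Poster Talk ends Friday 16:00 → clear.
Breakout Chat: starts Saturday 08:30 at or after Poster Talk ends Friday 16:00 → clear.
Fireside Discussion: starts Saturday 11:30 at or after Poster Talk ends Friday 16:00 → clear.
Poster Talk overlaps Workshop Slot.

No — it overlaps Workshop Slot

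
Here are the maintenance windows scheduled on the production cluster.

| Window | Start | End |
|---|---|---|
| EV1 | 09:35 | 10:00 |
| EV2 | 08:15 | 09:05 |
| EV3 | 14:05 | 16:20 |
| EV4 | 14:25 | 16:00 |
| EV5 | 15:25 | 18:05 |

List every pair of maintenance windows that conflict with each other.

Check each pair: they overlap iff neither finishes before the other starts.
Sorted by start: EV2, EV1, EV3, EV4, EV5.
EV1 starts after EV2 ends — done with EV2.
EV3 starts after EV1 ends — done with EV1.
EV4 starts before EV3 ends → EV3 and EV4 overlap.
EV5 starts before EV3 ends → EV3 and EV5 overlap.
EV5 starts before EV4 ends → EV4 and EV5 overlap.

EV3 & EV4, EV3 & EV5, EV4 & EV5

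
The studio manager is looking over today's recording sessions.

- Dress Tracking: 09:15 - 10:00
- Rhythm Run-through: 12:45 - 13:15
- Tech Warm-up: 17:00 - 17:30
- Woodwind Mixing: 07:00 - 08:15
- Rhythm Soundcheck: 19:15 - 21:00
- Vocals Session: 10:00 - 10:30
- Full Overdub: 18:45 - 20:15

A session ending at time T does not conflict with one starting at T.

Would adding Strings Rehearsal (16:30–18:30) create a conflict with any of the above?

Woodwind Mixing: ends 08:15 at or before Strings Rehearsal starts 16:30 → clear.
Dress Tracking: ends 10:00 at or before Strings Rehearsal starts 16:30 → clear.
Vocals Session: ends 10:30 at or before Strings Rehearsal starts 16:30 → clear.
Rhythm Run-through: ends 13:15 at or before Strings Rehearsal starts 16:30 → clear.
Tech Warm-up: starts 17:00 before Strings Rehearsal ends 18:30, and ends 17:30 after Strings Rehearsal starts 16:30 → overlap.
Full Overdub: starts 18:45 at or after Strings Rehearsal ends 18:30 → clear.
Rhythm Soundcheck: starts 19:15 at or after Strings Rehearsal ends 18:30 → clear.
Strings Rehearsal overlaps Tech Warm-up.

Yes — it overlaps Tech Warm-up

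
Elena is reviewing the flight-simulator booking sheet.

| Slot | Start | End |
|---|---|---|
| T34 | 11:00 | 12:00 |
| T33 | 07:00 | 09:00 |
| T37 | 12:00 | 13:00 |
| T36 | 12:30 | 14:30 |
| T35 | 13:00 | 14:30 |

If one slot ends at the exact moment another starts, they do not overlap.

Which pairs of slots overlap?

T35 & T36, T36 & T37

Sorted by start: T33, T34, T37, T36, T35.
T34 starts after T33 ends; T33 is clear from here.
T37 starts exactly when T34 ends (back-to-back, no overlap); T34 is clear from here.
T36 starts before T37 ends → T37 and T36 overlap.
T35 starts exactly when T37 ends (back-to-back, no overlap).
T35 starts before T36 ends → T36 and T35 overlap.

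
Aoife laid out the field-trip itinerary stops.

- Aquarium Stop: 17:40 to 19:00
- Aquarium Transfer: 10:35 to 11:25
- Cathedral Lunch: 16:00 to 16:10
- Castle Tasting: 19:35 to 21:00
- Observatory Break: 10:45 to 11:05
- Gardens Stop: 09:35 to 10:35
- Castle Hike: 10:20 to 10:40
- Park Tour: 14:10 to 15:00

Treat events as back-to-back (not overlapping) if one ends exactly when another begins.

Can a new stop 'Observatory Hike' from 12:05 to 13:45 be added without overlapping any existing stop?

Gardens Stop: ends 10:35 at or before Observatory Hike starts 12:05 → clear.
Castle Hike: ends 10:40 at or before Observatory Hike starts 12:05 → clear.
Aquarium Transfer: ends 11:25 at or before Observatory Hike starts 12:05 → clear.
Observatory Break: ends 11:05 at or before Observatory Hike starts 12:05 → clear.
Park Tour: starts 14:10 at or after Observatory Hike ends 13:45 → clear.
Cathedral Lunch: starts 16:00 at or after Observatory Hike ends 13:45 → clear.
Aquarium Stop: starts 17:40 at or after Observatory Hike ends 13:45 → clear.
Castle Tasting: starts 19:35 at or after Observatory Hike ends 13:45 → clear.

Yes — the slot is free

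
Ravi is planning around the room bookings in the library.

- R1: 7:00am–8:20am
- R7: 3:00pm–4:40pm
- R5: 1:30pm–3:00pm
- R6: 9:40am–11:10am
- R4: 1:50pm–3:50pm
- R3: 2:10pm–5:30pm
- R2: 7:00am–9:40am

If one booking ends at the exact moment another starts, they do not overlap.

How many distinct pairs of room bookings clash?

Sorted by start: R1, R2, R6, R5, R4, R3, R7.
R2 starts before R1 ends → R1 and R2 overlap.
R6 starts after R1 ends; R1 is clear from here.
R6 starts exactly when R2 ends (back-to-back, no overlap); R2 is clear from here.
R5 starts after R6 ends; R6 is clear from here.
R4 starts before R5 ends → R5 and R4 overlap.
R3 starts before R5 ends → R5 and R3 overlap.
R7 starts exactly when R5 ends (back-to-back, no overlap).
R3 starts before R4 ends → R4 and R3 overlap.
R7 starts before R4 ends → R4 and R7 overlap.
R7 starts before R3 ends → R3 and R7 overlap.
Overlapping pairs: R1 & R2, R3 & R4, R3 & R5, R3 & R7, R4 & R5, R4 & R7 — 6 in total.

6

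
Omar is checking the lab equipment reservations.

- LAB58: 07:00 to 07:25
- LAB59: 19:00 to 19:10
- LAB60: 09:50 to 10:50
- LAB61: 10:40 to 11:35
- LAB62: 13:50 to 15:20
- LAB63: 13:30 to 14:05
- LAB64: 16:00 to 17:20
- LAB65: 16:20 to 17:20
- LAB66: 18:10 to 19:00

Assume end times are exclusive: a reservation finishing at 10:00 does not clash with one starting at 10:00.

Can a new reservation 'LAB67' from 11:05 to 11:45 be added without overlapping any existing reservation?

LAB58: ends 07:25 at or before LAB67 starts 11:05 → clear.
LAB60: ends 10:50 at or before LAB67 starts 11:05 → clear.
LAB61: starts 10:40 before LAB67 ends 11:45, and ends 11:35 after LAB67 starts 11:05 → overlap.
LAB63: starts 13:30 at or after LAB67 ends 11:45 → clear.
LAB62: starts 13:50 at or after LAB67 ends 11:45 → clear.
LAB64: starts 16:00 at or after LAB67 ends 11:45 → clear.
LAB65: starts 16:20 at or after LAB67 ends 11:45 → clear.
LAB66: starts 18:10 at or after LAB67 ends 11:45 → clear.
LAB59: starts 19:00 at or after LAB67 ends 11:45 → clear.
LAB67 overlaps LAB61.

No — it overlaps LAB61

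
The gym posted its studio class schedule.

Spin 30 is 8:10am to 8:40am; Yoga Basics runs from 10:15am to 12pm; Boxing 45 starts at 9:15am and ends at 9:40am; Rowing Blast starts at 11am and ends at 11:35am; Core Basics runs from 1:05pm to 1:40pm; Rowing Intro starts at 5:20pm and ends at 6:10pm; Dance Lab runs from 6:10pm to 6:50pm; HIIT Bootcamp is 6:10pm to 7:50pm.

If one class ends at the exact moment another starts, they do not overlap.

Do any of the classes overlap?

Sorted by start: Spin 30, Boxing 45, Yoga Basics, Rowing Blast, Core Basics, Rowing Intro, Dance Lab, HIIT Bootcamp.
Boxing 45 starts after Spin 30 ends — done with Spin 30.
Yoga Basics starts after Boxing 45 ends — done with Boxing 45.
Rowing Blast starts before Yoga Basics ends → Yoga Basics and Rowing Blast overlap.
That's a conflict, so the schedule is not conflict-free.

Yes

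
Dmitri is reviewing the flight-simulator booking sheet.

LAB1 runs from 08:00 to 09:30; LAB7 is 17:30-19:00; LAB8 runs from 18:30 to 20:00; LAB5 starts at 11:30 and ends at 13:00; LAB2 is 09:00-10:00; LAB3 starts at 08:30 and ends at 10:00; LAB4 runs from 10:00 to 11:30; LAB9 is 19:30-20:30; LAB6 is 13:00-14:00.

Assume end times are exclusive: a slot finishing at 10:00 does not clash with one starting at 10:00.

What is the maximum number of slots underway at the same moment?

Sweep the timeline, counting +1 at each start and −1 at each end (ends before starts at a tie):
08:00 start LAB1 → 1
08:30 start LAB3 → 2
09:00 start LAB2 → 3
09:30 end LAB1 → 2
10:00 end LAB2 → 1
10:00 end LAB3 → 0
10:00 start LAB4 → 1
11:30 end LAB4 → 0
11:30 start LAB5 → 1
13:00 end LAB5 → 0
13:00 start LAB6 → 1
14:00 end LAB6 → 0
17:30 start LAB7 → 1
18:30 start LAB8 → 2
19:00 end LAB7 → 1
19:30 start LAB9 → 2
20:00 end LAB8 → 1
20:30 end LAB9 → 0
Peak is 3, at 09:00 (LAB1, LAB2, LAB3).

3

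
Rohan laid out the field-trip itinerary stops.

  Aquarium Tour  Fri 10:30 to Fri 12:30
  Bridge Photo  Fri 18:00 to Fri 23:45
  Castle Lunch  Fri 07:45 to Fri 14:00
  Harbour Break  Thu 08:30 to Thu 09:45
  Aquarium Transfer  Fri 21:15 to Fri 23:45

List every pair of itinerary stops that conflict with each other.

Sorted by start: Harbour Break, Castle Lunch, Aquarium Tour, Bridge Photo, Aquarium Transfer.
Castle Lunch starts after Harbour Break ends, so Harbour Break has no further overlaps.
Aquarium Tour starts before Castle Lunch ends → Castle Lunch and Aquarium Tour overlap.
Bridge Photo starts after Castle Lunch ends, so Castle Lunch has no further overlaps.
Bridge Photo starts after Aquarium Tour ends, so Aquarium Tour has no further overlaps.
Aquarium Transfer starts before Bridge Photo ends → Bridge Photo and Aquarium Transfer overlap.

Aquarium Tour & Castle Lunch, Aquarium Transfer & Bridge Photo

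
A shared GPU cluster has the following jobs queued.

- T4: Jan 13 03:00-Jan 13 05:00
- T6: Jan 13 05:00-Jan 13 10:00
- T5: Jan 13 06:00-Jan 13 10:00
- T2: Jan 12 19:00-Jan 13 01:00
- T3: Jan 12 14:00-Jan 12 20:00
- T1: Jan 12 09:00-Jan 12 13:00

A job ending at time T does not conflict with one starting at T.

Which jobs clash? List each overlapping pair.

Check each pair: they overlap iff neither finishes before the other starts.
Sorted by start: T1, T3, T2, T4, T6, T5.
T3 starts after T1 ends, so nothing later overlaps T1 either.
T2 starts before T3 ends → T3 and T2 overlap.
T4 starts after T3 ends, so nothing later overlaps T3 either.
T4 starts after T2 ends, so nothing later overlaps T2 either.
T6 starts exactly when T4 ends (back-to-back, no overlap), so nothing later overlaps T4 either.
T5 starts before T6 ends → T6 and T5 overlap.

T2 & T3, T5 & T6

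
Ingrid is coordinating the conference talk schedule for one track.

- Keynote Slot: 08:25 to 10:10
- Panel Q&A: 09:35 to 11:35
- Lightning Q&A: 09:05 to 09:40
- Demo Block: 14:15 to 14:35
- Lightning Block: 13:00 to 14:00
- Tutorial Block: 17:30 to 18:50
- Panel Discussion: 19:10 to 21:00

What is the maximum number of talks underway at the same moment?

3

Sweep the timeline, counting +1 at each start and −1 at each end (ends before starts at a tie):
08:25 start Keynote Slot → 1
09:05 start Lightning Q&A → 2
09:35 start Panel Q&A → 3
09:40 end Lightning Q&A → 2
10:10 end Keynote Slot → 1
11:35 end Panel Q&A → 0
13:00 start Lightning Block → 1
14:00 end Lightning Block → 0
14:15 start Demo Block → 1
14:35 end Demo Block → 0
17:30 start Tutorial Block → 1
18:50 end Tutorial Block → 0
19:10 start Panel Discussion → 1
21:00 end Panel Discussion → 0
Peak is 3, at 09:35 (Keynote Slot, Lightning Q&A, Panel Q&A).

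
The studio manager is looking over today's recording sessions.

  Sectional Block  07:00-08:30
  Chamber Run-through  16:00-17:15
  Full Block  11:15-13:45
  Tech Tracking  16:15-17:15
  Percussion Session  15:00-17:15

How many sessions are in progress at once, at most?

Sweep the timeline, counting +1 at each start and −1 at each end (ends before starts at a tie):
07:00 start Sectional Block → 1
08:30 end Sectional Block → 0
11:15 start Full Block → 1
13:45 end Full Block → 0
15:00 start Percussion Session → 1
16:00 start Chamber Run-through → 2
16:15 start Tech Tracking → 3
17:15 end Chamber Run-through → 2
17:15 end Percussion Session → 1
17:15 end Tech Tracking → 0
Peak is 3, at 16:15 (Chamber Run-through, Percussion Session, Tech Tracking).

3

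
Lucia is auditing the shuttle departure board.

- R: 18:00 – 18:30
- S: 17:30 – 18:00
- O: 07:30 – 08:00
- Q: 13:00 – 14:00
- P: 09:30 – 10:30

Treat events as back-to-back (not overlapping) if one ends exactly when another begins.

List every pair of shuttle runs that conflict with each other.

Sorted by start: O, P, Q, S, R.
P starts after O ends, so O has no further overlaps.
Q starts after P ends, so P has no further overlaps.
S starts after Q ends, so Q has no further overlaps.
R starts exactly when S ends (back-to-back, no overlap).

none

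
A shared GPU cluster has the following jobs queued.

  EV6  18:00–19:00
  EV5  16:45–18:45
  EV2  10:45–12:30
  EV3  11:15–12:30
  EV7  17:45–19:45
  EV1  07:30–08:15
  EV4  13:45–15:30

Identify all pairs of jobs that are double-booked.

EV2 & EV3, EV5 & EV6, EV5 & EV7, EV6 & EV7

Sorted by start: EV1, EV2, EV3, EV4, EV5, EV7, EV6.
EV2 starts after EV1 ends, so nothing later overlaps EV1 either.
EV3 starts before EV2 ends → EV2 and EV3 overlap.
EV4 starts after EV2 ends, so nothing later overlaps EV2 either.
EV4 starts after EV3 ends, so nothing later overlaps EV3 either.
EV5 starts after EV4 ends, so nothing later overlaps EV4 either.
EV7 starts before EV5 ends → EV5 and EV7 overlap.
EV6 starts before EV5 ends → EV5 and EV6 overlap.
EV6 starts before EV7 ends → EV7 and EV6 overlap.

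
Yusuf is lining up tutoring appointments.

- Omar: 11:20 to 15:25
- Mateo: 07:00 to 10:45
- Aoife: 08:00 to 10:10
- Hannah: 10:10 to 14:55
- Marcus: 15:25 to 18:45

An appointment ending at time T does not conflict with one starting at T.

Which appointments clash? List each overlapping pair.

Sorted by start: Mateo, Aoife, Hannah, Omar, Marcus.
Aoife starts before Mateo ends → Mateo and Aoife overlap.
Hannah starts before Mateo ends → Mateo and Hannah overlap.
Omar starts after Mateo ends, so nothing later overlaps Mateo either.
Hannah starts exactly when Aoife ends (back-to-back, no overlap), so nothing later overlaps Aoife either.
Omar starts before Hannah ends → Hannah and Omar overlap.
Marcus starts after Hannah ends.
Marcus starts exactly when Omar ends (back-to-back, no overlap).

Aoife & Mateo, Hannah & Mateo, Hannah & Omar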